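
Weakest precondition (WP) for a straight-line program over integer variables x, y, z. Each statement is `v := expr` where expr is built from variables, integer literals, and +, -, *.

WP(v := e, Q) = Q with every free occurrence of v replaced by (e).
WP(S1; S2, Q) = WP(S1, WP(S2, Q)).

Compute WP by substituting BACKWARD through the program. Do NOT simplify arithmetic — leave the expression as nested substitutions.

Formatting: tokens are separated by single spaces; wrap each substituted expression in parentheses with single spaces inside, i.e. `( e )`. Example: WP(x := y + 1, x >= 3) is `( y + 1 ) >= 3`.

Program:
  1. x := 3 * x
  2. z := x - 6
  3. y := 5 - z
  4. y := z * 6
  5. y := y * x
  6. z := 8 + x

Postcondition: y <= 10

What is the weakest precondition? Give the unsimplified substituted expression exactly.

post: y <= 10
stmt 6: z := 8 + x  -- replace 0 occurrence(s) of z with (8 + x)
  => y <= 10
stmt 5: y := y * x  -- replace 1 occurrence(s) of y with (y * x)
  => ( y * x ) <= 10
stmt 4: y := z * 6  -- replace 1 occurrence(s) of y with (z * 6)
  => ( ( z * 6 ) * x ) <= 10
stmt 3: y := 5 - z  -- replace 0 occurrence(s) of y with (5 - z)
  => ( ( z * 6 ) * x ) <= 10
stmt 2: z := x - 6  -- replace 1 occurrence(s) of z with (x - 6)
  => ( ( ( x - 6 ) * 6 ) * x ) <= 10
stmt 1: x := 3 * x  -- replace 2 occurrence(s) of x with (3 * x)
  => ( ( ( ( 3 * x ) - 6 ) * 6 ) * ( 3 * x ) ) <= 10

Answer: ( ( ( ( 3 * x ) - 6 ) * 6 ) * ( 3 * x ) ) <= 10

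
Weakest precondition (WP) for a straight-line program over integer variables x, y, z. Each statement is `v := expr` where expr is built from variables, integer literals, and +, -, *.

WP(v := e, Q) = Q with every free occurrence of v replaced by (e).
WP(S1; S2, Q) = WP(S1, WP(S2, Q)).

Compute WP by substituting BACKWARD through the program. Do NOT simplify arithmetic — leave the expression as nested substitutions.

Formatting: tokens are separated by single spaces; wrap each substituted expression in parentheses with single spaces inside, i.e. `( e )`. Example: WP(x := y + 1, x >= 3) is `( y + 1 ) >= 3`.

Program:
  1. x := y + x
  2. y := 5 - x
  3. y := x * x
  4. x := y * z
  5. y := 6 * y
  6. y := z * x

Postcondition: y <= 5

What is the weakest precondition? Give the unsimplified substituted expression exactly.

Answer: ( z * ( ( ( y + x ) * ( y + x ) ) * z ) ) <= 5

Derivation:
post: y <= 5
stmt 6: y := z * x  -- replace 1 occurrence(s) of y with (z * x)
  => ( z * x ) <= 5
stmt 5: y := 6 * y  -- replace 0 occurrence(s) of y with (6 * y)
  => ( z * x ) <= 5
stmt 4: x := y * z  -- replace 1 occurrence(s) of x with (y * z)
  => ( z * ( y * z ) ) <= 5
stmt 3: y := x * x  -- replace 1 occurrence(s) of y with (x * x)
  => ( z * ( ( x * x ) * z ) ) <= 5
stmt 2: y := 5 - x  -- replace 0 occurrence(s) of y with (5 - x)
  => ( z * ( ( x * x ) * z ) ) <= 5
stmt 1: x := y + x  -- replace 2 occurrence(s) of x with (y + x)
  => ( z * ( ( ( y + x ) * ( y + x ) ) * z ) ) <= 5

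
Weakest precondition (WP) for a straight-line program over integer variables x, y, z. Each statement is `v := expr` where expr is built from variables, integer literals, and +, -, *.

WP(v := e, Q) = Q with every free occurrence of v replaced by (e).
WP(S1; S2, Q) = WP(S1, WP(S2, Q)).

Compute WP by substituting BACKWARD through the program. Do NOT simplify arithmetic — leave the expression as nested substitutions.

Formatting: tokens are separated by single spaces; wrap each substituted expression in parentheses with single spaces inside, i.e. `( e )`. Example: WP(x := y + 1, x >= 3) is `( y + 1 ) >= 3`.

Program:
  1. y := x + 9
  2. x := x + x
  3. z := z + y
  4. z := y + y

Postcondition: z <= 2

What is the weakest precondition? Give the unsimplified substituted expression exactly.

Answer: ( ( x + 9 ) + ( x + 9 ) ) <= 2

Derivation:
post: z <= 2
stmt 4: z := y + y  -- replace 1 occurrence(s) of z with (y + y)
  => ( y + y ) <= 2
stmt 3: z := z + y  -- replace 0 occurrence(s) of z with (z + y)
  => ( y + y ) <= 2
stmt 2: x := x + x  -- replace 0 occurrence(s) of x with (x + x)
  => ( y + y ) <= 2
stmt 1: y := x + 9  -- replace 2 occurrence(s) of y with (x + 9)
  => ( ( x + 9 ) + ( x + 9 ) ) <= 2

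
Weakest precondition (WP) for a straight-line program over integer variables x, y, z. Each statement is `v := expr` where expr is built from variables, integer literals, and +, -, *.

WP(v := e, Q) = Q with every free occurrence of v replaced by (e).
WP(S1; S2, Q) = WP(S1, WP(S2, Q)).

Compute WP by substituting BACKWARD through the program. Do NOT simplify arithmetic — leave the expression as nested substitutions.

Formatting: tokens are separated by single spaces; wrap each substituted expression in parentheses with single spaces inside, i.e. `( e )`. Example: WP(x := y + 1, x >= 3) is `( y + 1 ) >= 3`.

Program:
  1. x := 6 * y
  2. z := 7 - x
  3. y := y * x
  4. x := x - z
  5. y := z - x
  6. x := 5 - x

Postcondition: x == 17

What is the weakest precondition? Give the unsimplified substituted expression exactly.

Answer: ( 5 - ( ( 6 * y ) - ( 7 - ( 6 * y ) ) ) ) == 17

Derivation:
post: x == 17
stmt 6: x := 5 - x  -- replace 1 occurrence(s) of x with (5 - x)
  => ( 5 - x ) == 17
stmt 5: y := z - x  -- replace 0 occurrence(s) of y with (z - x)
  => ( 5 - x ) == 17
stmt 4: x := x - z  -- replace 1 occurrence(s) of x with (x - z)
  => ( 5 - ( x - z ) ) == 17
stmt 3: y := y * x  -- replace 0 occurrence(s) of y with (y * x)
  => ( 5 - ( x - z ) ) == 17
stmt 2: z := 7 - x  -- replace 1 occurrence(s) of z with (7 - x)
  => ( 5 - ( x - ( 7 - x ) ) ) == 17
stmt 1: x := 6 * y  -- replace 2 occurrence(s) of x with (6 * y)
  => ( 5 - ( ( 6 * y ) - ( 7 - ( 6 * y ) ) ) ) == 17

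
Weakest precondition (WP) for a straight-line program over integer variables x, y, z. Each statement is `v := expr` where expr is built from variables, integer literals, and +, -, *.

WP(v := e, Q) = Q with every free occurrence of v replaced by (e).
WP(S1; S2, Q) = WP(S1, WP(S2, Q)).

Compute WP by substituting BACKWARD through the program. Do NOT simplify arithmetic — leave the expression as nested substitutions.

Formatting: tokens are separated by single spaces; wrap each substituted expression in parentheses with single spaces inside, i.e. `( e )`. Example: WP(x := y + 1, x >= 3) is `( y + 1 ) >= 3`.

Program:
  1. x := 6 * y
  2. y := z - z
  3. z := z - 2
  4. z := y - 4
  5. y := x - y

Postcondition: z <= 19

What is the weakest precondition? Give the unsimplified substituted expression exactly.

post: z <= 19
stmt 5: y := x - y  -- replace 0 occurrence(s) of y with (x - y)
  => z <= 19
stmt 4: z := y - 4  -- replace 1 occurrence(s) of z with (y - 4)
  => ( y - 4 ) <= 19
stmt 3: z := z - 2  -- replace 0 occurrence(s) of z with (z - 2)
  => ( y - 4 ) <= 19
stmt 2: y := z - z  -- replace 1 occurrence(s) of y with (z - z)
  => ( ( z - z ) - 4 ) <= 19
stmt 1: x := 6 * y  -- replace 0 occurrence(s) of x with (6 * y)
  => ( ( z - z ) - 4 ) <= 19

Answer: ( ( z - z ) - 4 ) <= 19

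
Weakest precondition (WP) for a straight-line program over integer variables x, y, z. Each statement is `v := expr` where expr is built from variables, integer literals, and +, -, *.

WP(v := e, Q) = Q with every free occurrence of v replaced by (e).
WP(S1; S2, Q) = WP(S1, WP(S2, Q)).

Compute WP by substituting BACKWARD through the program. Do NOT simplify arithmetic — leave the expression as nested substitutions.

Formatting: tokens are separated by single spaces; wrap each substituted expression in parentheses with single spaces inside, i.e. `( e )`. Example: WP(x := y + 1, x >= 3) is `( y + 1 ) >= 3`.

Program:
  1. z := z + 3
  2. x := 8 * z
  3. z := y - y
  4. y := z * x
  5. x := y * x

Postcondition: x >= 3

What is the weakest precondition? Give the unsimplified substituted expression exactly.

post: x >= 3
stmt 5: x := y * x  -- replace 1 occurrence(s) of x with (y * x)
  => ( y * x ) >= 3
stmt 4: y := z * x  -- replace 1 occurrence(s) of y with (z * x)
  => ( ( z * x ) * x ) >= 3
stmt 3: z := y - y  -- replace 1 occurrence(s) of z with (y - y)
  => ( ( ( y - y ) * x ) * x ) >= 3
stmt 2: x := 8 * z  -- replace 2 occurrence(s) of x with (8 * z)
  => ( ( ( y - y ) * ( 8 * z ) ) * ( 8 * z ) ) >= 3
stmt 1: z := z + 3  -- replace 2 occurrence(s) of z with (z + 3)
  => ( ( ( y - y ) * ( 8 * ( z + 3 ) ) ) * ( 8 * ( z + 3 ) ) ) >= 3

Answer: ( ( ( y - y ) * ( 8 * ( z + 3 ) ) ) * ( 8 * ( z + 3 ) ) ) >= 3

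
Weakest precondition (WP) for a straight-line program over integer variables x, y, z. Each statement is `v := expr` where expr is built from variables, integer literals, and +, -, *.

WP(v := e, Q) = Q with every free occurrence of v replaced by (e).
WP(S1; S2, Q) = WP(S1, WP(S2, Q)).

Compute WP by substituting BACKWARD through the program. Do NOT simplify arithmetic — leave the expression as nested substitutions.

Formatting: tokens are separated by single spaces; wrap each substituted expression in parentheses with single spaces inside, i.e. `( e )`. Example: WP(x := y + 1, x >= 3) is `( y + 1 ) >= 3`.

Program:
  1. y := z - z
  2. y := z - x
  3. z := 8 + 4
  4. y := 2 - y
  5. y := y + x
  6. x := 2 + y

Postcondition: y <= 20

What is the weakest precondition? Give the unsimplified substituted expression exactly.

post: y <= 20
stmt 6: x := 2 + y  -- replace 0 occurrence(s) of x with (2 + y)
  => y <= 20
stmt 5: y := y + x  -- replace 1 occurrence(s) of y with (y + x)
  => ( y + x ) <= 20
stmt 4: y := 2 - y  -- replace 1 occurrence(s) of y with (2 - y)
  => ( ( 2 - y ) + x ) <= 20
stmt 3: z := 8 + 4  -- replace 0 occurrence(s) of z with (8 + 4)
  => ( ( 2 - y ) + x ) <= 20
stmt 2: y := z - x  -- replace 1 occurrence(s) of y with (z - x)
  => ( ( 2 - ( z - x ) ) + x ) <= 20
stmt 1: y := z - z  -- replace 0 occurrence(s) of y with (z - z)
  => ( ( 2 - ( z - x ) ) + x ) <= 20

Answer: ( ( 2 - ( z - x ) ) + x ) <= 20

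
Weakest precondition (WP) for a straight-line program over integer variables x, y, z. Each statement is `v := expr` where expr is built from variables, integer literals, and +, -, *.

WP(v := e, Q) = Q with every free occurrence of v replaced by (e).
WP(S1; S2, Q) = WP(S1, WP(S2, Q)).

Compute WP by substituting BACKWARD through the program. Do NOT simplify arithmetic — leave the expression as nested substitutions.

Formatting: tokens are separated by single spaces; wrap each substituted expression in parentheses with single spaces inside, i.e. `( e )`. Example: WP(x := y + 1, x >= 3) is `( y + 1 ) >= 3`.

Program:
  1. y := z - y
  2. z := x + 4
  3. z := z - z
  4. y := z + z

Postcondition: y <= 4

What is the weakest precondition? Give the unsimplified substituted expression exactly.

Answer: ( ( ( x + 4 ) - ( x + 4 ) ) + ( ( x + 4 ) - ( x + 4 ) ) ) <= 4

Derivation:
post: y <= 4
stmt 4: y := z + z  -- replace 1 occurrence(s) of y with (z + z)
  => ( z + z ) <= 4
stmt 3: z := z - z  -- replace 2 occurrence(s) of z with (z - z)
  => ( ( z - z ) + ( z - z ) ) <= 4
stmt 2: z := x + 4  -- replace 4 occurrence(s) of z with (x + 4)
  => ( ( ( x + 4 ) - ( x + 4 ) ) + ( ( x + 4 ) - ( x + 4 ) ) ) <= 4
stmt 1: y := z - y  -- replace 0 occurrence(s) of y with (z - y)
  => ( ( ( x + 4 ) - ( x + 4 ) ) + ( ( x + 4 ) - ( x + 4 ) ) ) <= 4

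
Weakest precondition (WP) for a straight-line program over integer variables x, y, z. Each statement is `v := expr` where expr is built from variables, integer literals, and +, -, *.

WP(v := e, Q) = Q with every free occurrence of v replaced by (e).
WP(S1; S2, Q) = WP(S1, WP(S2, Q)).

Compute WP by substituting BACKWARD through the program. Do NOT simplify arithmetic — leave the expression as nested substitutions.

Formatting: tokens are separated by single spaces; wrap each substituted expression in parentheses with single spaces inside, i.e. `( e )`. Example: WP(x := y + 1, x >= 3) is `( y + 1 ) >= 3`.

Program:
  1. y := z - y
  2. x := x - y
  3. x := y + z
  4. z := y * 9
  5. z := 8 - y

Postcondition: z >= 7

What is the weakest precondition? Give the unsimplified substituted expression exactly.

post: z >= 7
stmt 5: z := 8 - y  -- replace 1 occurrence(s) of z with (8 - y)
  => ( 8 - y ) >= 7
stmt 4: z := y * 9  -- replace 0 occurrence(s) of z with (y * 9)
  => ( 8 - y ) >= 7
stmt 3: x := y + z  -- replace 0 occurrence(s) of x with (y + z)
  => ( 8 - y ) >= 7
stmt 2: x := x - y  -- replace 0 occurrence(s) of x with (x - y)
  => ( 8 - y ) >= 7
stmt 1: y := z - y  -- replace 1 occurrence(s) of y with (z - y)
  => ( 8 - ( z - y ) ) >= 7

Answer: ( 8 - ( z - y ) ) >= 7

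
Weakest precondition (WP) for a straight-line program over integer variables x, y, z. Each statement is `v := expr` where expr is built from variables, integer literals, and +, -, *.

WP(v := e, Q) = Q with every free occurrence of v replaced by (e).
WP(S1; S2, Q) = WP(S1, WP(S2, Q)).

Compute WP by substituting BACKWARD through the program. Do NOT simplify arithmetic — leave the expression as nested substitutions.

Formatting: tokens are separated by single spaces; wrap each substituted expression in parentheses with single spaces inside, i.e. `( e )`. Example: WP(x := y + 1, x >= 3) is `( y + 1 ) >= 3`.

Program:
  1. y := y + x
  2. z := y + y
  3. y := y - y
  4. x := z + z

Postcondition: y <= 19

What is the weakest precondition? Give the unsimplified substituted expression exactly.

Answer: ( ( y + x ) - ( y + x ) ) <= 19

Derivation:
post: y <= 19
stmt 4: x := z + z  -- replace 0 occurrence(s) of x with (z + z)
  => y <= 19
stmt 3: y := y - y  -- replace 1 occurrence(s) of y with (y - y)
  => ( y - y ) <= 19
stmt 2: z := y + y  -- replace 0 occurrence(s) of z with (y + y)
  => ( y - y ) <= 19
stmt 1: y := y + x  -- replace 2 occurrence(s) of y with (y + x)
  => ( ( y + x ) - ( y + x ) ) <= 19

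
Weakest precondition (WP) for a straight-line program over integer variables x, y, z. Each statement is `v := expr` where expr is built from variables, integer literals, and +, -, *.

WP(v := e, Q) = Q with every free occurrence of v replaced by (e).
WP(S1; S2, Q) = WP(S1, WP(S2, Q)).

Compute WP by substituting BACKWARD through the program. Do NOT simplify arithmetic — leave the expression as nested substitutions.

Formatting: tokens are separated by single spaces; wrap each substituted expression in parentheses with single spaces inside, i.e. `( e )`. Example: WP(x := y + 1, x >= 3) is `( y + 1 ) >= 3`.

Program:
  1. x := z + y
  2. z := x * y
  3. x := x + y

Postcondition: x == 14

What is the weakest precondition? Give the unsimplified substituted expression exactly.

Answer: ( ( z + y ) + y ) == 14

Derivation:
post: x == 14
stmt 3: x := x + y  -- replace 1 occurrence(s) of x with (x + y)
  => ( x + y ) == 14
stmt 2: z := x * y  -- replace 0 occurrence(s) of z with (x * y)
  => ( x + y ) == 14
stmt 1: x := z + y  -- replace 1 occurrence(s) of x with (z + y)
  => ( ( z + y ) + y ) == 14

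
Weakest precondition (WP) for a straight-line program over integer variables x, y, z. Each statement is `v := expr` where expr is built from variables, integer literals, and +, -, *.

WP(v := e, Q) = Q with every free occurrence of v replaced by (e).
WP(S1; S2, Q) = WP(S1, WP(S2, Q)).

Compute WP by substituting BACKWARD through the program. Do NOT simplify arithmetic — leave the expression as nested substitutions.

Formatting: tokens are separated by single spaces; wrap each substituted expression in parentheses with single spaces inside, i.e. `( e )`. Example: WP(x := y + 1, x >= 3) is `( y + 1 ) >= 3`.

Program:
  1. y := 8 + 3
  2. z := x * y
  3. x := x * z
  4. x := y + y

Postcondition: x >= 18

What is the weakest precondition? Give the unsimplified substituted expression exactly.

post: x >= 18
stmt 4: x := y + y  -- replace 1 occurrence(s) of x with (y + y)
  => ( y + y ) >= 18
stmt 3: x := x * z  -- replace 0 occurrence(s) of x with (x * z)
  => ( y + y ) >= 18
stmt 2: z := x * y  -- replace 0 occurrence(s) of z with (x * y)
  => ( y + y ) >= 18
stmt 1: y := 8 + 3  -- replace 2 occurrence(s) of y with (8 + 3)
  => ( ( 8 + 3 ) + ( 8 + 3 ) ) >= 18

Answer: ( ( 8 + 3 ) + ( 8 + 3 ) ) >= 18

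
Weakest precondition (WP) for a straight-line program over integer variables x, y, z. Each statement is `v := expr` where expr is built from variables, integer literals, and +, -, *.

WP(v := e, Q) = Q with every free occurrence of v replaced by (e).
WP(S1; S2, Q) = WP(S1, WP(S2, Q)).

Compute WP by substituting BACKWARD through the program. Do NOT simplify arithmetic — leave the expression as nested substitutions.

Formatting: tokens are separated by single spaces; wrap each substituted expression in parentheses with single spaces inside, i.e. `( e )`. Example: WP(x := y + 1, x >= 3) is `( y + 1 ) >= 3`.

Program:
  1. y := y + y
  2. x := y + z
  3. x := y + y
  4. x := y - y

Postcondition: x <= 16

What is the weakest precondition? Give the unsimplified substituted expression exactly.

Answer: ( ( y + y ) - ( y + y ) ) <= 16

Derivation:
post: x <= 16
stmt 4: x := y - y  -- replace 1 occurrence(s) of x with (y - y)
  => ( y - y ) <= 16
stmt 3: x := y + y  -- replace 0 occurrence(s) of x with (y + y)
  => ( y - y ) <= 16
stmt 2: x := y + z  -- replace 0 occurrence(s) of x with (y + z)
  => ( y - y ) <= 16
stmt 1: y := y + y  -- replace 2 occurrence(s) of y with (y + y)
  => ( ( y + y ) - ( y + y ) ) <= 16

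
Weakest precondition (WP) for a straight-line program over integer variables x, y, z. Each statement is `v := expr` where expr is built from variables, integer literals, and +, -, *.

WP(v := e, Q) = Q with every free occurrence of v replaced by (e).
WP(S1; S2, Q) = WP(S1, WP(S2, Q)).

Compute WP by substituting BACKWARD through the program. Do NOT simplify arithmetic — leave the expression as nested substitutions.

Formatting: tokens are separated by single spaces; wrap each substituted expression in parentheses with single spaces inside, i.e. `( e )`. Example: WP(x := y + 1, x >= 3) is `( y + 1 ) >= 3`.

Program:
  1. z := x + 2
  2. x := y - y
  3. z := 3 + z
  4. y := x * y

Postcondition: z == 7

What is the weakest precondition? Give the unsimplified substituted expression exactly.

post: z == 7
stmt 4: y := x * y  -- replace 0 occurrence(s) of y with (x * y)
  => z == 7
stmt 3: z := 3 + z  -- replace 1 occurrence(s) of z with (3 + z)
  => ( 3 + z ) == 7
stmt 2: x := y - y  -- replace 0 occurrence(s) of x with (y - y)
  => ( 3 + z ) == 7
stmt 1: z := x + 2  -- replace 1 occurrence(s) of z with (x + 2)
  => ( 3 + ( x + 2 ) ) == 7

Answer: ( 3 + ( x + 2 ) ) == 7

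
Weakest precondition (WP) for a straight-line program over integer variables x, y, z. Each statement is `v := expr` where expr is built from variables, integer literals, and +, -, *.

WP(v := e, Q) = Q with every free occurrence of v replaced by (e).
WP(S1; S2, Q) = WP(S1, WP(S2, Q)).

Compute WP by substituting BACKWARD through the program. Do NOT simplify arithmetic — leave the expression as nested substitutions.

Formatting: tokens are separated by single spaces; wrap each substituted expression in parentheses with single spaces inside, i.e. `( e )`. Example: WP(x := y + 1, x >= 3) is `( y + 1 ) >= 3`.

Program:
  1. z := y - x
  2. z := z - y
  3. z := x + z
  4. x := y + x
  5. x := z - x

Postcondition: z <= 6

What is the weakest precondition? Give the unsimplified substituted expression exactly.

post: z <= 6
stmt 5: x := z - x  -- replace 0 occurrence(s) of x with (z - x)
  => z <= 6
stmt 4: x := y + x  -- replace 0 occurrence(s) of x with (y + x)
  => z <= 6
stmt 3: z := x + z  -- replace 1 occurrence(s) of z with (x + z)
  => ( x + z ) <= 6
stmt 2: z := z - y  -- replace 1 occurrence(s) of z with (z - y)
  => ( x + ( z - y ) ) <= 6
stmt 1: z := y - x  -- replace 1 occurrence(s) of z with (y - x)
  => ( x + ( ( y - x ) - y ) ) <= 6

Answer: ( x + ( ( y - x ) - y ) ) <= 6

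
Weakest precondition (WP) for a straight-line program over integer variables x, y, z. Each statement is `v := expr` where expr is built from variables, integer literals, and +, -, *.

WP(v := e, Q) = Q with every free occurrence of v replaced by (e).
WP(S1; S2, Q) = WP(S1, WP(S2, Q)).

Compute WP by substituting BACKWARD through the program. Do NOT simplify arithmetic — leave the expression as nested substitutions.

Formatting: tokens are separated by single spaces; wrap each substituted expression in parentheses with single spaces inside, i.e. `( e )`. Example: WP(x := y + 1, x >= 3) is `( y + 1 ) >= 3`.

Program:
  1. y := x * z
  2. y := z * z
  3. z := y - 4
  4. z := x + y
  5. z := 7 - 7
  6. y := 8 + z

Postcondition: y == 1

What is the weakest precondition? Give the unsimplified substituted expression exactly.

post: y == 1
stmt 6: y := 8 + z  -- replace 1 occurrence(s) of y with (8 + z)
  => ( 8 + z ) == 1
stmt 5: z := 7 - 7  -- replace 1 occurrence(s) of z with (7 - 7)
  => ( 8 + ( 7 - 7 ) ) == 1
stmt 4: z := x + y  -- replace 0 occurrence(s) of z with (x + y)
  => ( 8 + ( 7 - 7 ) ) == 1
stmt 3: z := y - 4  -- replace 0 occurrence(s) of z with (y - 4)
  => ( 8 + ( 7 - 7 ) ) == 1
stmt 2: y := z * z  -- replace 0 occurrence(s) of y with (z * z)
  => ( 8 + ( 7 - 7 ) ) == 1
stmt 1: y := x * z  -- replace 0 occurrence(s) of y with (x * z)
  => ( 8 + ( 7 - 7 ) ) == 1

Answer: ( 8 + ( 7 - 7 ) ) == 1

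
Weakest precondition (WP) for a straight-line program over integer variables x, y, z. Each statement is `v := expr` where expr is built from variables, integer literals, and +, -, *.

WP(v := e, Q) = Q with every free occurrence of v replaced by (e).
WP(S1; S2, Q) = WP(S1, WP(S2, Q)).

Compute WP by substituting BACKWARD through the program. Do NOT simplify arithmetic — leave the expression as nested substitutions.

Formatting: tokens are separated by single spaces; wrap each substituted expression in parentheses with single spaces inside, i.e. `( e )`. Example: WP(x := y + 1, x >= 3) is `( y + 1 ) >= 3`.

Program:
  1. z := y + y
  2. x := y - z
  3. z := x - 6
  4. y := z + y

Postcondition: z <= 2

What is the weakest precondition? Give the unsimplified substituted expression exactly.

post: z <= 2
stmt 4: y := z + y  -- replace 0 occurrence(s) of y with (z + y)
  => z <= 2
stmt 3: z := x - 6  -- replace 1 occurrence(s) of z with (x - 6)
  => ( x - 6 ) <= 2
stmt 2: x := y - z  -- replace 1 occurrence(s) of x with (y - z)
  => ( ( y - z ) - 6 ) <= 2
stmt 1: z := y + y  -- replace 1 occurrence(s) of z with (y + y)
  => ( ( y - ( y + y ) ) - 6 ) <= 2

Answer: ( ( y - ( y + y ) ) - 6 ) <= 2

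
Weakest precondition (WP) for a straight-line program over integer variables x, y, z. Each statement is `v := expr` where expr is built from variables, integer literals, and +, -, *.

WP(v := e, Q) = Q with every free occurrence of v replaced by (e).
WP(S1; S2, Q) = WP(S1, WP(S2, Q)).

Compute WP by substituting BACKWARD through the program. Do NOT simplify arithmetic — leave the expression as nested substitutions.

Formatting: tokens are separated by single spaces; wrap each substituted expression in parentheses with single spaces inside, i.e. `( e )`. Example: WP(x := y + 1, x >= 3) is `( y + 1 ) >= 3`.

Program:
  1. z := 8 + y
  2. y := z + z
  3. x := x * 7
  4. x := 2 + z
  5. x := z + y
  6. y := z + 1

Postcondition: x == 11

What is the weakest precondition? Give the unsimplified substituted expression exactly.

post: x == 11
stmt 6: y := z + 1  -- replace 0 occurrence(s) of y with (z + 1)
  => x == 11
stmt 5: x := z + y  -- replace 1 occurrence(s) of x with (z + y)
  => ( z + y ) == 11
stmt 4: x := 2 + z  -- replace 0 occurrence(s) of x with (2 + z)
  => ( z + y ) == 11
stmt 3: x := x * 7  -- replace 0 occurrence(s) of x with (x * 7)
  => ( z + y ) == 11
stmt 2: y := z + z  -- replace 1 occurrence(s) of y with (z + z)
  => ( z + ( z + z ) ) == 11
stmt 1: z := 8 + y  -- replace 3 occurrence(s) of z with (8 + y)
  => ( ( 8 + y ) + ( ( 8 + y ) + ( 8 + y ) ) ) == 11

Answer: ( ( 8 + y ) + ( ( 8 + y ) + ( 8 + y ) ) ) == 11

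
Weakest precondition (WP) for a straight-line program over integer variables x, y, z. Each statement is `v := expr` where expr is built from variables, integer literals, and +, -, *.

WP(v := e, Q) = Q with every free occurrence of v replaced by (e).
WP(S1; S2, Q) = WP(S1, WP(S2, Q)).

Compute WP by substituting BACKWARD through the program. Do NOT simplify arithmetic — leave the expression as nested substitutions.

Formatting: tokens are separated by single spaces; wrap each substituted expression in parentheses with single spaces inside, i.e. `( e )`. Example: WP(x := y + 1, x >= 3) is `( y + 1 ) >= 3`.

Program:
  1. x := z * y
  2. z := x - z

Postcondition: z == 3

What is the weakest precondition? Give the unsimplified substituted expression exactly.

Answer: ( ( z * y ) - z ) == 3

Derivation:
post: z == 3
stmt 2: z := x - z  -- replace 1 occurrence(s) of z with (x - z)
  => ( x - z ) == 3
stmt 1: x := z * y  -- replace 1 occurrence(s) of x with (z * y)
  => ( ( z * y ) - z ) == 3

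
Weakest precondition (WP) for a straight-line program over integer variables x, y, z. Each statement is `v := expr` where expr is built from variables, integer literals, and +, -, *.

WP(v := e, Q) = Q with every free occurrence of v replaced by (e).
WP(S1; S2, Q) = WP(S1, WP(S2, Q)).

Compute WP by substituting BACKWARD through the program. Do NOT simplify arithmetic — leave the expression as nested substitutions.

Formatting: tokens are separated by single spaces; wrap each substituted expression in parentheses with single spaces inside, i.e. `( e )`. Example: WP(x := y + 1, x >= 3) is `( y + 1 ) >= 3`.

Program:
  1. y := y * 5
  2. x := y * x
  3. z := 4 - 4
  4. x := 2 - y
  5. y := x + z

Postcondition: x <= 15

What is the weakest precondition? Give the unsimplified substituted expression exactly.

Answer: ( 2 - ( y * 5 ) ) <= 15

Derivation:
post: x <= 15
stmt 5: y := x + z  -- replace 0 occurrence(s) of y with (x + z)
  => x <= 15
stmt 4: x := 2 - y  -- replace 1 occurrence(s) of x with (2 - y)
  => ( 2 - y ) <= 15
stmt 3: z := 4 - 4  -- replace 0 occurrence(s) of z with (4 - 4)
  => ( 2 - y ) <= 15
stmt 2: x := y * x  -- replace 0 occurrence(s) of x with (y * x)
  => ( 2 - y ) <= 15
stmt 1: y := y * 5  -- replace 1 occurrence(s) of y with (y * 5)
  => ( 2 - ( y * 5 ) ) <= 15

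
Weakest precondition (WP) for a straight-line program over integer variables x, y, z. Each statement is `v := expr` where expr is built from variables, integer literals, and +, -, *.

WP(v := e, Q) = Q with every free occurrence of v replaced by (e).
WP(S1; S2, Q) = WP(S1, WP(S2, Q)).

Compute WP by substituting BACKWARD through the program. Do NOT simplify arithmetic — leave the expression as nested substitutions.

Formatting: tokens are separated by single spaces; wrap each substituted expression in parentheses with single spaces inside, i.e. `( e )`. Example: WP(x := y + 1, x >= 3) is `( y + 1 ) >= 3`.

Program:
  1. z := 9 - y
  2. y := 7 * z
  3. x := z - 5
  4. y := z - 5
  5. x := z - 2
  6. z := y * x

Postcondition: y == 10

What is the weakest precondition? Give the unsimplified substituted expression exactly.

post: y == 10
stmt 6: z := y * x  -- replace 0 occurrence(s) of z with (y * x)
  => y == 10
stmt 5: x := z - 2  -- replace 0 occurrence(s) of x with (z - 2)
  => y == 10
stmt 4: y := z - 5  -- replace 1 occurrence(s) of y with (z - 5)
  => ( z - 5 ) == 10
stmt 3: x := z - 5  -- replace 0 occurrence(s) of x with (z - 5)
  => ( z - 5 ) == 10
stmt 2: y := 7 * z  -- replace 0 occurrence(s) of y with (7 * z)
  => ( z - 5 ) == 10
stmt 1: z := 9 - y  -- replace 1 occurrence(s) of z with (9 - y)
  => ( ( 9 - y ) - 5 ) == 10

Answer: ( ( 9 - y ) - 5 ) == 10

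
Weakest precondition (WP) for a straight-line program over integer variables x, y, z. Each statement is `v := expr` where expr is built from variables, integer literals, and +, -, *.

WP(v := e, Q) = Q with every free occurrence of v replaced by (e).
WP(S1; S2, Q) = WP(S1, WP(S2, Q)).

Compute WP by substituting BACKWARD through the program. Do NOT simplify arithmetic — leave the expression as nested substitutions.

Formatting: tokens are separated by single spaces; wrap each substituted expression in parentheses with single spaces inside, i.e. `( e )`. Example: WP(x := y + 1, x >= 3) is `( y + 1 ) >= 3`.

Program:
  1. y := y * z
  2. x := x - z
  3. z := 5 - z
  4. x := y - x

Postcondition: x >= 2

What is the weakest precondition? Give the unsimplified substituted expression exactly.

Answer: ( ( y * z ) - ( x - z ) ) >= 2

Derivation:
post: x >= 2
stmt 4: x := y - x  -- replace 1 occurrence(s) of x with (y - x)
  => ( y - x ) >= 2
stmt 3: z := 5 - z  -- replace 0 occurrence(s) of z with (5 - z)
  => ( y - x ) >= 2
stmt 2: x := x - z  -- replace 1 occurrence(s) of x with (x - z)
  => ( y - ( x - z ) ) >= 2
stmt 1: y := y * z  -- replace 1 occurrence(s) of y with (y * z)
  => ( ( y * z ) - ( x - z ) ) >= 2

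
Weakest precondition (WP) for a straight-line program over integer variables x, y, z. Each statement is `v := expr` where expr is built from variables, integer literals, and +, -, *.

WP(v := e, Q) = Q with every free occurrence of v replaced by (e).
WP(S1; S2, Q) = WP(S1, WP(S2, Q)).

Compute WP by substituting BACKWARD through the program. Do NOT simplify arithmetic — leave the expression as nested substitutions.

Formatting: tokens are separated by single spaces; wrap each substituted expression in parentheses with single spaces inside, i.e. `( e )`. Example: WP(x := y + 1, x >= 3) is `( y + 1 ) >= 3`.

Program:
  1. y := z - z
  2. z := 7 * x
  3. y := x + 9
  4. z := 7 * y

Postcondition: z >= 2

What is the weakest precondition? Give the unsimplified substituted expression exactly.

post: z >= 2
stmt 4: z := 7 * y  -- replace 1 occurrence(s) of z with (7 * y)
  => ( 7 * y ) >= 2
stmt 3: y := x + 9  -- replace 1 occurrence(s) of y with (x + 9)
  => ( 7 * ( x + 9 ) ) >= 2
stmt 2: z := 7 * x  -- replace 0 occurrence(s) of z with (7 * x)
  => ( 7 * ( x + 9 ) ) >= 2
stmt 1: y := z - z  -- replace 0 occurrence(s) of y with (z - z)
  => ( 7 * ( x + 9 ) ) >= 2

Answer: ( 7 * ( x + 9 ) ) >= 2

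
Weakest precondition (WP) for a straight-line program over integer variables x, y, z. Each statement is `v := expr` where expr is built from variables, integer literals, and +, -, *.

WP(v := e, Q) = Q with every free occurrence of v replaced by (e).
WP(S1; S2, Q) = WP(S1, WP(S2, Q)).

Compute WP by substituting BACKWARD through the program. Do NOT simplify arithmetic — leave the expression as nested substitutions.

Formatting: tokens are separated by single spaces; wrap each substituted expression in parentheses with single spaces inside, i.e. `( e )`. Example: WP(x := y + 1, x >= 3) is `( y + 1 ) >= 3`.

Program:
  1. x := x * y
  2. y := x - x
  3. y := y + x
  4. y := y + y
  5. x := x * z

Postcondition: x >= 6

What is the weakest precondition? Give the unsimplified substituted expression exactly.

post: x >= 6
stmt 5: x := x * z  -- replace 1 occurrence(s) of x with (x * z)
  => ( x * z ) >= 6
stmt 4: y := y + y  -- replace 0 occurrence(s) of y with (y + y)
  => ( x * z ) >= 6
stmt 3: y := y + x  -- replace 0 occurrence(s) of y with (y + x)
  => ( x * z ) >= 6
stmt 2: y := x - x  -- replace 0 occurrence(s) of y with (x - x)
  => ( x * z ) >= 6
stmt 1: x := x * y  -- replace 1 occurrence(s) of x with (x * y)
  => ( ( x * y ) * z ) >= 6

Answer: ( ( x * y ) * z ) >= 6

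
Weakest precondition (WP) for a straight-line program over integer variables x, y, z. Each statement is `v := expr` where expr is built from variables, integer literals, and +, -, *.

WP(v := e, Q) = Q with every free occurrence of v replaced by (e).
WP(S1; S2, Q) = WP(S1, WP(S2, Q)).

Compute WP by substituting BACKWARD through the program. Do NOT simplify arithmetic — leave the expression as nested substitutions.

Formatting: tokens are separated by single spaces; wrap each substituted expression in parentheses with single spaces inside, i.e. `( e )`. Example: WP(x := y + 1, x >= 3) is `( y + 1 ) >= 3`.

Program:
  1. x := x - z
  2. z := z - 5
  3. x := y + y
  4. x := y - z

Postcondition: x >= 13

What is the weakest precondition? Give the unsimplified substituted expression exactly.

post: x >= 13
stmt 4: x := y - z  -- replace 1 occurrence(s) of x with (y - z)
  => ( y - z ) >= 13
stmt 3: x := y + y  -- replace 0 occurrence(s) of x with (y + y)
  => ( y - z ) >= 13
stmt 2: z := z - 5  -- replace 1 occurrence(s) of z with (z - 5)
  => ( y - ( z - 5 ) ) >= 13
stmt 1: x := x - z  -- replace 0 occurrence(s) of x with (x - z)
  => ( y - ( z - 5 ) ) >= 13

Answer: ( y - ( z - 5 ) ) >= 13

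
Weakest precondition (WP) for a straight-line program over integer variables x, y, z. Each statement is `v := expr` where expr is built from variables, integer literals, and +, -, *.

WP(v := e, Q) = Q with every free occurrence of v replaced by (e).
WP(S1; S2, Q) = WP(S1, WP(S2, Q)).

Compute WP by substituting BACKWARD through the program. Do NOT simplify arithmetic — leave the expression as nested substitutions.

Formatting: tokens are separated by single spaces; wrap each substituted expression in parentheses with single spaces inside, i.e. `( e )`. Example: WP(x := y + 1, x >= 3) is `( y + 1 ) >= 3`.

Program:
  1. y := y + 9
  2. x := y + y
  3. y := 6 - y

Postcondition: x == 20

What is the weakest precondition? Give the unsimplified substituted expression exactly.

post: x == 20
stmt 3: y := 6 - y  -- replace 0 occurrence(s) of y with (6 - y)
  => x == 20
stmt 2: x := y + y  -- replace 1 occurrence(s) of x with (y + y)
  => ( y + y ) == 20
stmt 1: y := y + 9  -- replace 2 occurrence(s) of y with (y + 9)
  => ( ( y + 9 ) + ( y + 9 ) ) == 20

Answer: ( ( y + 9 ) + ( y + 9 ) ) == 20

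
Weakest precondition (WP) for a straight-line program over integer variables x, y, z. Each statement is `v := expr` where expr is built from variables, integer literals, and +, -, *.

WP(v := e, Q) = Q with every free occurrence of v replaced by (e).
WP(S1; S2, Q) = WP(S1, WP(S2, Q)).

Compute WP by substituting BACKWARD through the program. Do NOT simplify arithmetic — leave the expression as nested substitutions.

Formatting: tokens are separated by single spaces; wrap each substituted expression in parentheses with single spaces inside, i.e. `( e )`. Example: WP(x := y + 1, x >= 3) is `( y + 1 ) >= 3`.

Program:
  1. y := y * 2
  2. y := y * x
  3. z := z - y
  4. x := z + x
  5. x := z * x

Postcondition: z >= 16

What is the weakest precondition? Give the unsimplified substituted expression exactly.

post: z >= 16
stmt 5: x := z * x  -- replace 0 occurrence(s) of x with (z * x)
  => z >= 16
stmt 4: x := z + x  -- replace 0 occurrence(s) of x with (z + x)
  => z >= 16
stmt 3: z := z - y  -- replace 1 occurrence(s) of z with (z - y)
  => ( z - y ) >= 16
stmt 2: y := y * x  -- replace 1 occurrence(s) of y with (y * x)
  => ( z - ( y * x ) ) >= 16
stmt 1: y := y * 2  -- replace 1 occurrence(s) of y with (y * 2)
  => ( z - ( ( y * 2 ) * x ) ) >= 16

Answer: ( z - ( ( y * 2 ) * x ) ) >= 16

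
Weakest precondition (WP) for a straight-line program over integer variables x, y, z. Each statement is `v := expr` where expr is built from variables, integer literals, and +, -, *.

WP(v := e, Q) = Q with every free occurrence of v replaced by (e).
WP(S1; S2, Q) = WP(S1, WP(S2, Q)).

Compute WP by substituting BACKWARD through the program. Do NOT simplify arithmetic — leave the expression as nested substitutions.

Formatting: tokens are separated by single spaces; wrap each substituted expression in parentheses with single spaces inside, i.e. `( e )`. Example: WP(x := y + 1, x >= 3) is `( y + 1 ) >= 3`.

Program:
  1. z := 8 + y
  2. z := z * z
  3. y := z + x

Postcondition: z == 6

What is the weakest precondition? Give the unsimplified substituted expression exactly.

Answer: ( ( 8 + y ) * ( 8 + y ) ) == 6

Derivation:
post: z == 6
stmt 3: y := z + x  -- replace 0 occurrence(s) of y with (z + x)
  => z == 6
stmt 2: z := z * z  -- replace 1 occurrence(s) of z with (z * z)
  => ( z * z ) == 6
stmt 1: z := 8 + y  -- replace 2 occurrence(s) of z with (8 + y)
  => ( ( 8 + y ) * ( 8 + y ) ) == 6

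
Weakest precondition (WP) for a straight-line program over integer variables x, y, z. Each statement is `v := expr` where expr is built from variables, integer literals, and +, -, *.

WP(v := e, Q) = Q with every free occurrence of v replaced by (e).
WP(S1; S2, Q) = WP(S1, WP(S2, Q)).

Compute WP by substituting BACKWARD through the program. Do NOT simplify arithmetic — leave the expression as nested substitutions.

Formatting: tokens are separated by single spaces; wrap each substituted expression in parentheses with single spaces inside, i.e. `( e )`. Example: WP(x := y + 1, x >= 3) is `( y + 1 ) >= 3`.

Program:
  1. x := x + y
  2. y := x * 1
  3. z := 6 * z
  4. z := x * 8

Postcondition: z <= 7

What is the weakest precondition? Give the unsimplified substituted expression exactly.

Answer: ( ( x + y ) * 8 ) <= 7

Derivation:
post: z <= 7
stmt 4: z := x * 8  -- replace 1 occurrence(s) of z with (x * 8)
  => ( x * 8 ) <= 7
stmt 3: z := 6 * z  -- replace 0 occurrence(s) of z with (6 * z)
  => ( x * 8 ) <= 7
stmt 2: y := x * 1  -- replace 0 occurrence(s) of y with (x * 1)
  => ( x * 8 ) <= 7
stmt 1: x := x + y  -- replace 1 occurrence(s) of x with (x + y)
  => ( ( x + y ) * 8 ) <= 7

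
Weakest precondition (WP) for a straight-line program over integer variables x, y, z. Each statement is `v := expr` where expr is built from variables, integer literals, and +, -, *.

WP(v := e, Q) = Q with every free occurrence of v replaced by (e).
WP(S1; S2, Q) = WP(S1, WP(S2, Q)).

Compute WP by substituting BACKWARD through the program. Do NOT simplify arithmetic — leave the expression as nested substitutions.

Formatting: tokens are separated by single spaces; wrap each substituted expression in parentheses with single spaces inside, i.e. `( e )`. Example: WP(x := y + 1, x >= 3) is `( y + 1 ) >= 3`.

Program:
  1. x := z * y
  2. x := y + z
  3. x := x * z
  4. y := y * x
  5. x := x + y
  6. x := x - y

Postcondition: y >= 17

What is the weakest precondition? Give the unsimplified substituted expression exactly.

post: y >= 17
stmt 6: x := x - y  -- replace 0 occurrence(s) of x with (x - y)
  => y >= 17
stmt 5: x := x + y  -- replace 0 occurrence(s) of x with (x + y)
  => y >= 17
stmt 4: y := y * x  -- replace 1 occurrence(s) of y with (y * x)
  => ( y * x ) >= 17
stmt 3: x := x * z  -- replace 1 occurrence(s) of x with (x * z)
  => ( y * ( x * z ) ) >= 17
stmt 2: x := y + z  -- replace 1 occurrence(s) of x with (y + z)
  => ( y * ( ( y + z ) * z ) ) >= 17
stmt 1: x := z * y  -- replace 0 occurrence(s) of x with (z * y)
  => ( y * ( ( y + z ) * z ) ) >= 17

Answer: ( y * ( ( y + z ) * z ) ) >= 17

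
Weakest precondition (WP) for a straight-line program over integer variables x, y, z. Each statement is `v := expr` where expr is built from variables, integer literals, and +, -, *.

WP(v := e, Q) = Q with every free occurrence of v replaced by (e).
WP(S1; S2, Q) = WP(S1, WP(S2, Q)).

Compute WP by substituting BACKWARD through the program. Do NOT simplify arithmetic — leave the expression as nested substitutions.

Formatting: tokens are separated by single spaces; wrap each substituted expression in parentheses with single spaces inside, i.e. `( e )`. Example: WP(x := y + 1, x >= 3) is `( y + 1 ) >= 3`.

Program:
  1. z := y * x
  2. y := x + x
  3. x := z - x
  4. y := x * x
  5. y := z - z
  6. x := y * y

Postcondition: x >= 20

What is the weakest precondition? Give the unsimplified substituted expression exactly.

post: x >= 20
stmt 6: x := y * y  -- replace 1 occurrence(s) of x with (y * y)
  => ( y * y ) >= 20
stmt 5: y := z - z  -- replace 2 occurrence(s) of y with (z - z)
  => ( ( z - z ) * ( z - z ) ) >= 20
stmt 4: y := x * x  -- replace 0 occurrence(s) of y with (x * x)
  => ( ( z - z ) * ( z - z ) ) >= 20
stmt 3: x := z - x  -- replace 0 occurrence(s) of x with (z - x)
  => ( ( z - z ) * ( z - z ) ) >= 20
stmt 2: y := x + x  -- replace 0 occurrence(s) of y with (x + x)
  => ( ( z - z ) * ( z - z ) ) >= 20
stmt 1: z := y * x  -- replace 4 occurrence(s) of z with (y * x)
  => ( ( ( y * x ) - ( y * x ) ) * ( ( y * x ) - ( y * x ) ) ) >= 20

Answer: ( ( ( y * x ) - ( y * x ) ) * ( ( y * x ) - ( y * x ) ) ) >= 20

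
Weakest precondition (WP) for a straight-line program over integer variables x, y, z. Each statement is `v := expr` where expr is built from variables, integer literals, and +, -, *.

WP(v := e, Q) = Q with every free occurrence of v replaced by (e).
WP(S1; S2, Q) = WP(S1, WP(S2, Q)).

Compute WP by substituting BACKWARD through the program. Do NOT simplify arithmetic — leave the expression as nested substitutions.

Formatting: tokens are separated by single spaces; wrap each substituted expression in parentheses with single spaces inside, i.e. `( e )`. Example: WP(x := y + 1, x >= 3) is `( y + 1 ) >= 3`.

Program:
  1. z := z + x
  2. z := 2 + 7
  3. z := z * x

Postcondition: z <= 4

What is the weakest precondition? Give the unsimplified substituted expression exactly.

Answer: ( ( 2 + 7 ) * x ) <= 4

Derivation:
post: z <= 4
stmt 3: z := z * x  -- replace 1 occurrence(s) of z with (z * x)
  => ( z * x ) <= 4
stmt 2: z := 2 + 7  -- replace 1 occurrence(s) of z with (2 + 7)
  => ( ( 2 + 7 ) * x ) <= 4
stmt 1: z := z + x  -- replace 0 occurrence(s) of z with (z + x)
  => ( ( 2 + 7 ) * x ) <= 4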